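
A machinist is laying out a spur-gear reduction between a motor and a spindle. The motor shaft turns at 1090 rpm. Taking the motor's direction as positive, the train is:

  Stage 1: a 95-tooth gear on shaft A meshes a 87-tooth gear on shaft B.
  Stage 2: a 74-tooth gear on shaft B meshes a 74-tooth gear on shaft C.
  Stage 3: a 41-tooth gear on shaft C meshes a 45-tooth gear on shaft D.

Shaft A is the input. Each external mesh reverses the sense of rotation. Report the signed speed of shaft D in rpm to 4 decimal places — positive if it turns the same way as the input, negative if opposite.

Stage 1 [95T→87T]: ω = 1090.0000×95/87 = 1190.2299 rpm, dir flips to −; running = −1190.2299
Stage 2 [74T→74T]: ω = 1190.2299×74/74 = 1190.2299 rpm, dir flips to +; running = +1190.2299
Stage 3 [41T→45T]: ω = 1190.2299×41/45 = 1084.4317 rpm, dir flips to −; running = −1084.4317

-1084.4317 rpm (opposite to input, |ω| = 1084.4317 rpm)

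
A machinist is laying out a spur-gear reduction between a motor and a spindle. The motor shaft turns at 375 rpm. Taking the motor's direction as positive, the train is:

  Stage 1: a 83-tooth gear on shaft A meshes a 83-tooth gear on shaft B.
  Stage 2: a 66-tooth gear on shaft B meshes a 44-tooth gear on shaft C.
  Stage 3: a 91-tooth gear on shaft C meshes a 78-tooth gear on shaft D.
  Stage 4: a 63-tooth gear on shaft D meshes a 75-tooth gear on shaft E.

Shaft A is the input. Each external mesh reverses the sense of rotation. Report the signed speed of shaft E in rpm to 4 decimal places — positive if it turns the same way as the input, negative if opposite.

+551.2500 rpm (same as input, |ω| = 551.2500 rpm)

Stage 1 [83T→83T]: ω = 375.0000×83/83 = 375.0000 rpm, dir flips to −; running = −375.0000
Stage 2 [66T→44T]: ω = 375.0000×66/44 = 562.5000 rpm, dir flips to +; running = +562.5000
Stage 3 [91T→78T]: ω = 562.5000×91/78 = 656.2500 rpm, dir flips to −; running = −656.2500
Stage 4 [63T→75T]: ω = 656.2500×63/75 = 551.2500 rpm, dir flips to +; running = +551.2500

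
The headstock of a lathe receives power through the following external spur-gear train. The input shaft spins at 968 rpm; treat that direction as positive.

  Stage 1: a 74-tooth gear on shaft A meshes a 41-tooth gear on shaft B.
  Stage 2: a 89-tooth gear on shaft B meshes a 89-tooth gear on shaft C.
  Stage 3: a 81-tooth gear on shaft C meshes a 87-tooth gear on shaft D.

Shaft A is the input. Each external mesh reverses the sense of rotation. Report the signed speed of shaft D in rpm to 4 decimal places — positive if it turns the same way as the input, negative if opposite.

Stage 1 [74T→41T]: ω = 968.0000×74/41 = 1747.1220 rpm, dir flips to −; running = −1747.1220
Stage 2 [89T→89T]: ω = 1747.1220×89/89 = 1747.1220 rpm, dir flips to +; running = +1747.1220
Stage 3 [81T→87T]: ω = 1747.1220×81/87 = 1626.6308 rpm, dir flips to −; running = −1626.6308

-1626.6308 rpm (opposite to input, |ω| = 1626.6308 rpm)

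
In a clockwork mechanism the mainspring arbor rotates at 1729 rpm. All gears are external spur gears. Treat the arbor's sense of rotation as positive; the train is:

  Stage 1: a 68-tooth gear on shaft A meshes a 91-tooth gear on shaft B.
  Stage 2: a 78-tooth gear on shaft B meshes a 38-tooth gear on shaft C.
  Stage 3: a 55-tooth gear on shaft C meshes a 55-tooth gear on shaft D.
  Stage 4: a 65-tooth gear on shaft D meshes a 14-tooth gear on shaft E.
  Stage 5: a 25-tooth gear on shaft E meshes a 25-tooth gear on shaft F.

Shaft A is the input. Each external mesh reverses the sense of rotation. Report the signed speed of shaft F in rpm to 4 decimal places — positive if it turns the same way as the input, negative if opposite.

-12312.8571 rpm (opposite to input, |ω| = 12312.8571 rpm)

Stage 1 [68T→91T]: ω = 1729.0000×68/91 = 1292.0000 rpm, dir flips to −; running = −1292.0000
Stage 2 [78T→38T]: ω = 1292.0000×78/38 = 2652.0000 rpm, dir flips to +; running = +2652.0000
Stage 3 [55T→55T]: ω = 2652.0000×55/55 = 2652.0000 rpm, dir flips to −; running = −2652.0000
Stage 4 [65T→14T]: ω = 2652.0000×65/14 = 12312.8571 rpm, dir flips to +; running = +12312.8571
Stage 5 [25T→25T]: ω = 12312.8571×25/25 = 12312.8571 rpm, dir flips to −; running = −12312.8571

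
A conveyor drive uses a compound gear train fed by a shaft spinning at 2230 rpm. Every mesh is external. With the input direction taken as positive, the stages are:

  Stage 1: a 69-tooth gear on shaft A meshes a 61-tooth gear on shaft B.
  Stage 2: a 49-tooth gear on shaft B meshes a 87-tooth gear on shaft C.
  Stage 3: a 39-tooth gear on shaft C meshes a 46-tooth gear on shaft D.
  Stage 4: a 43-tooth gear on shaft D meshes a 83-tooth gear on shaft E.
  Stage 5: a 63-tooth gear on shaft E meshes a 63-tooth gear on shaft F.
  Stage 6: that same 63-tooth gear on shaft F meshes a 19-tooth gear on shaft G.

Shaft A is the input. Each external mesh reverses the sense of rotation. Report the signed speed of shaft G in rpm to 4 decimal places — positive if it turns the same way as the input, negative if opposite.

Stage 1 [69T→61T]: ω = 2230.0000×69/61 = 2522.4590 rpm, dir flips to −; running = −2522.4590
Stage 2 [49T→87T]: ω = 2522.4590×49/87 = 1420.6953 rpm, dir flips to +; running = +1420.6953
Stage 3 [39T→46T]: ω = 1420.6953×39/46 = 1204.5025 rpm, dir flips to −; running = −1204.5025
Stage 4 [43T→83T]: ω = 1204.5025×43/83 = 624.0194 rpm, dir flips to +; running = +624.0194
Stage 5 [63T→63T]: ω = 624.0194×63/63 = 624.0194 rpm, dir flips to −; running = −624.0194
Stage 6 [63T→19T]: ω = 624.0194×63/19 = 2069.1169 rpm, dir flips to +; running = +2069.1169

+2069.1169 rpm (same as input, |ω| = 2069.1169 rpm)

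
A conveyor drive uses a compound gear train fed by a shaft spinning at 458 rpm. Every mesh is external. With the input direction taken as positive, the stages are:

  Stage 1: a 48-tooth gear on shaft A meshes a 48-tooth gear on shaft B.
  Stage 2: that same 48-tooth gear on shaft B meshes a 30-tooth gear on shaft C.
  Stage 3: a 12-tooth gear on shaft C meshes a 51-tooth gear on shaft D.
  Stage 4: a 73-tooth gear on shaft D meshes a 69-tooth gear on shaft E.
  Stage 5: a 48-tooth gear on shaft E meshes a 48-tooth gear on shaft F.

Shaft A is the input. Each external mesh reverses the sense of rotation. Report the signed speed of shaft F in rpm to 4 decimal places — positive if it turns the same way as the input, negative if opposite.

-182.4191 rpm (opposite to input, |ω| = 182.4191 rpm)

Stage 1 [48T→48T]: ω = 458.0000×48/48 = 458.0000 rpm, dir flips to −; running = −458.0000
Stage 2 [48T→30T]: ω = 458.0000×48/30 = 732.8000 rpm, dir flips to +; running = +732.8000
Stage 3 [12T→51T]: ω = 732.8000×12/51 = 172.4235 rpm, dir flips to −; running = −172.4235
Stage 4 [73T→69T]: ω = 172.4235×73/69 = 182.4191 rpm, dir flips to +; running = +182.4191
Stage 5 [48T→48T]: ω = 182.4191×48/48 = 182.4191 rpm, dir flips to −; running = −182.4191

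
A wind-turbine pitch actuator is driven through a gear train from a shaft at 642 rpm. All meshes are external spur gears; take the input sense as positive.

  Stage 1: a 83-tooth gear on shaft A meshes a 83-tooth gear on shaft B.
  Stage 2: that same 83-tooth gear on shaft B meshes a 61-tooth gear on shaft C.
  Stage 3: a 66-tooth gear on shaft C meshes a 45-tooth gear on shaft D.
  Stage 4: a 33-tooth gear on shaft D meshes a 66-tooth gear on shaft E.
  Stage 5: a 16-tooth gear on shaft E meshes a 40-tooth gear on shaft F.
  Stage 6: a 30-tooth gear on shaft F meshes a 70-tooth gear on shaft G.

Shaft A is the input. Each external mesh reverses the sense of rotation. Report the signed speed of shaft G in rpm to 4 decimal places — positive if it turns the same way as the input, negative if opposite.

+109.8166 rpm (same as input, |ω| = 109.8166 rpm)

Stage 1 [83T→83T]: ω = 642.0000×83/83 = 642.0000 rpm, dir flips to −; running = −642.0000
Stage 2 [83T→61T]: ω = 642.0000×83/61 = 873.5410 rpm, dir flips to +; running = +873.5410
Stage 3 [66T→45T]: ω = 873.5410×66/45 = 1281.1934 rpm, dir flips to −; running = −1281.1934
Stage 4 [33T→66T]: ω = 1281.1934×33/66 = 640.5967 rpm, dir flips to +; running = +640.5967
Stage 5 [16T→40T]: ω = 640.5967×16/40 = 256.2387 rpm, dir flips to −; running = −256.2387
Stage 6 [30T→70T]: ω = 256.2387×30/70 = 109.8166 rpm, dir flips to +; running = +109.8166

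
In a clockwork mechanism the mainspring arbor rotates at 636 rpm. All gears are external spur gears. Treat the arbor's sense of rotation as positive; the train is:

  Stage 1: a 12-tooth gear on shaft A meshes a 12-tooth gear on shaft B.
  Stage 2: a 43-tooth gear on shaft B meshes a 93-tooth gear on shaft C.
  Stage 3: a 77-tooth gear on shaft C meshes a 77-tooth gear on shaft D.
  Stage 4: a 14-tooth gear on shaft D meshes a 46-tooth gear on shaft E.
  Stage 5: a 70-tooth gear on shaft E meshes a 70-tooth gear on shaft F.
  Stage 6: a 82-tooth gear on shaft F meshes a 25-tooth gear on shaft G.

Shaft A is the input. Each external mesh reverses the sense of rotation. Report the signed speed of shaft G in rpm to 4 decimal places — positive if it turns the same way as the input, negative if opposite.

+293.5531 rpm (same as input, |ω| = 293.5531 rpm)

Stage 1 [12T→12T]: ω = 636.0000×12/12 = 636.0000 rpm, dir flips to −; running = −636.0000
Stage 2 [43T→93T]: ω = 636.0000×43/93 = 294.0645 rpm, dir flips to +; running = +294.0645
Stage 3 [77T→77T]: ω = 294.0645×77/77 = 294.0645 rpm, dir flips to −; running = −294.0645
Stage 4 [14T→46T]: ω = 294.0645×14/46 = 89.4979 rpm, dir flips to +; running = +89.4979
Stage 5 [70T→70T]: ω = 89.4979×70/70 = 89.4979 rpm, dir flips to −; running = −89.4979
Stage 6 [82T→25T]: ω = 89.4979×82/25 = 293.5531 rpm, dir flips to +; running = +293.5531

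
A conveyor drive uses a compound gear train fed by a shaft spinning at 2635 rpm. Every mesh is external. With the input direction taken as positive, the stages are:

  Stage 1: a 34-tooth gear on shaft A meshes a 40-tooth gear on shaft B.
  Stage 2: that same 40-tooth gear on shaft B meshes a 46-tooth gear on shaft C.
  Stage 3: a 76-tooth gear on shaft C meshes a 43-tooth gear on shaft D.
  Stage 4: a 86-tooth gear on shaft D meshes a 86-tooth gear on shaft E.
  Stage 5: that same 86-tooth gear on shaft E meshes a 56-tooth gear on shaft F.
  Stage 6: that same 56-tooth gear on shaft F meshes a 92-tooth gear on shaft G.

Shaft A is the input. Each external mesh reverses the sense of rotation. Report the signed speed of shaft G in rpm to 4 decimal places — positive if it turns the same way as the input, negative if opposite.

Stage 1 [34T→40T]: ω = 2635.0000×34/40 = 2239.7500 rpm, dir flips to −; running = −2239.7500
Stage 2 [40T→46T]: ω = 2239.7500×40/46 = 1947.6087 rpm, dir flips to +; running = +1947.6087
Stage 3 [76T→43T]: ω = 1947.6087×76/43 = 3442.2851 rpm, dir flips to −; running = −3442.2851
Stage 4 [86T→86T]: ω = 3442.2851×86/86 = 3442.2851 rpm, dir flips to +; running = +3442.2851
Stage 5 [86T→56T]: ω = 3442.2851×86/56 = 5286.3665 rpm, dir flips to −; running = −5286.3665
Stage 6 [56T→92T]: ω = 5286.3665×56/92 = 3217.7883 rpm, dir flips to +; running = +3217.7883

+3217.7883 rpm (same as input, |ω| = 3217.7883 rpm)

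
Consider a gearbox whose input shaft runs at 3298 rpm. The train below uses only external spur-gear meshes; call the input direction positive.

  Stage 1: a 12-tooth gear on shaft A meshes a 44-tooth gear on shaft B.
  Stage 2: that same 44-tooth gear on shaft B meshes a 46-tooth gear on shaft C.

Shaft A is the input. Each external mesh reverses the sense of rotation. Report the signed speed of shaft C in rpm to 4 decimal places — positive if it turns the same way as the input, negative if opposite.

+860.3478 rpm (same as input, |ω| = 860.3478 rpm)

Stage 1 [12T→44T]: ω = 3298.0000×12/44 = 899.4545 rpm, dir flips to −; running = −899.4545
Stage 2 [44T→46T]: ω = 899.4545×44/46 = 860.3478 rpm, dir flips to +; running = +860.3478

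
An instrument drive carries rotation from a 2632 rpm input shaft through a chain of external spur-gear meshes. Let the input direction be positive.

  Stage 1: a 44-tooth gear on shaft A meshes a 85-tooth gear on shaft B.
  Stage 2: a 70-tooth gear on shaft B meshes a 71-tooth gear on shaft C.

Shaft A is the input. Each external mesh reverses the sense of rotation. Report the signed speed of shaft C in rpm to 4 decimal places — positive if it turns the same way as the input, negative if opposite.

Stage 1 [44T→85T]: ω = 2632.0000×44/85 = 1362.4471 rpm, dir flips to −; running = −1362.4471
Stage 2 [70T→71T]: ω = 1362.4471×70/71 = 1343.2577 rpm, dir flips to +; running = +1343.2577

+1343.2577 rpm (same as input, |ω| = 1343.2577 rpm)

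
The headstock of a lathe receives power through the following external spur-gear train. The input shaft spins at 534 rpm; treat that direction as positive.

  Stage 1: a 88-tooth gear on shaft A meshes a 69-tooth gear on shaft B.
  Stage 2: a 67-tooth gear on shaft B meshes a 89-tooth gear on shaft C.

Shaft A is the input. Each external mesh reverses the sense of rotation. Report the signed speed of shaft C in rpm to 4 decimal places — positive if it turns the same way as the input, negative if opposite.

Stage 1 [88T→69T]: ω = 534.0000×88/69 = 681.0435 rpm, dir flips to −; running = −681.0435
Stage 2 [67T→89T]: ω = 681.0435×67/89 = 512.6957 rpm, dir flips to +; running = +512.6957

+512.6957 rpm (same as input, |ω| = 512.6957 rpm)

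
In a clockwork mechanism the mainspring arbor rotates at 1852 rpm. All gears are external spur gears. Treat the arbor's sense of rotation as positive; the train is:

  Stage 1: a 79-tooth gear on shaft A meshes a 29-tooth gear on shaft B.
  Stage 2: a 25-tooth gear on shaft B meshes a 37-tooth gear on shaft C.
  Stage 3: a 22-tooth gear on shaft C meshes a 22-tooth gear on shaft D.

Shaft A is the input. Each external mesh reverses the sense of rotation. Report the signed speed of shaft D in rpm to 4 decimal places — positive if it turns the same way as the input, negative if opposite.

-3408.8537 rpm (opposite to input, |ω| = 3408.8537 rpm)

Stage 1 [79T→29T]: ω = 1852.0000×79/29 = 5045.1034 rpm, dir flips to −; running = −5045.1034
Stage 2 [25T→37T]: ω = 5045.1034×25/37 = 3408.8537 rpm, dir flips to +; running = +3408.8537
Stage 3 [22T→22T]: ω = 3408.8537×22/22 = 3408.8537 rpm, dir flips to −; running = −3408.8537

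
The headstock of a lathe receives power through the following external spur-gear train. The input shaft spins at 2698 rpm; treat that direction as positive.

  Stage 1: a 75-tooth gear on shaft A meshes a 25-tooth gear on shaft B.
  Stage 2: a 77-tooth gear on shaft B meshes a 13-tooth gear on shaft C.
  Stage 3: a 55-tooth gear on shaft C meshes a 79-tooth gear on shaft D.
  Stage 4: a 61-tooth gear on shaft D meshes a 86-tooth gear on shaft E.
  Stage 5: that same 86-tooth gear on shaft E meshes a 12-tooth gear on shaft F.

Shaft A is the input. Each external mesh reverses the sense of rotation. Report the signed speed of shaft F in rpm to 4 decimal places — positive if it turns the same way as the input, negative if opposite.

Stage 1 [75T→25T]: ω = 2698.0000×75/25 = 8094.0000 rpm, dir flips to −; running = −8094.0000
Stage 2 [77T→13T]: ω = 8094.0000×77/13 = 47941.3846 rpm, dir flips to +; running = +47941.3846
Stage 3 [55T→79T]: ω = 47941.3846×55/79 = 33376.9133 rpm, dir flips to −; running = −33376.9133
Stage 4 [61T→86T]: ω = 33376.9133×61/86 = 23674.3223 rpm, dir flips to +; running = +23674.3223
Stage 5 [86T→12T]: ω = 23674.3223×86/12 = 169665.9761 rpm, dir flips to −; running = −169665.9761

-169665.9761 rpm (opposite to input, |ω| = 169665.9761 rpm)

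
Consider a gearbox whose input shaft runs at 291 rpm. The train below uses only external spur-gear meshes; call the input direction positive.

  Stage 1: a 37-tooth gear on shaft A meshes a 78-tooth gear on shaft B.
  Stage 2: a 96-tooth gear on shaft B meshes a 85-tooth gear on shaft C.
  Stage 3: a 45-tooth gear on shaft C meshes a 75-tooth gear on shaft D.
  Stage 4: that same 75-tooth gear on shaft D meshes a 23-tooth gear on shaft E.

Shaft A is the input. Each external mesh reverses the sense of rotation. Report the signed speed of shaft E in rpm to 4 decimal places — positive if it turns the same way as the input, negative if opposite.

Stage 1 [37T→78T]: ω = 291.0000×37/78 = 138.0385 rpm, dir flips to −; running = −138.0385
Stage 2 [96T→85T]: ω = 138.0385×96/85 = 155.9023 rpm, dir flips to +; running = +155.9023
Stage 3 [45T→75T]: ω = 155.9023×45/75 = 93.5414 rpm, dir flips to −; running = −93.5414
Stage 4 [75T→23T]: ω = 93.5414×75/23 = 305.0262 rpm, dir flips to +; running = +305.0262

+305.0262 rpm (same as input, |ω| = 305.0262 rpm)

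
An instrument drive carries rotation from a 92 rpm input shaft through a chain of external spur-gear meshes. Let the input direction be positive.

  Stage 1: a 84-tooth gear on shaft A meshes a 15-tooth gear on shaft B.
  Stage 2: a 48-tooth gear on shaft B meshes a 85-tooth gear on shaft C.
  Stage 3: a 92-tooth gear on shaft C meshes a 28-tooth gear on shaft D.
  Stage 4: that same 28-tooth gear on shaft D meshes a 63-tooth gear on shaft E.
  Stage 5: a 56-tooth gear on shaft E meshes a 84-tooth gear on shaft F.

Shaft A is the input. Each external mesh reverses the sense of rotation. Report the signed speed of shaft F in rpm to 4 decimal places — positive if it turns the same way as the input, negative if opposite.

Stage 1 [84T→15T]: ω = 92.0000×84/15 = 515.2000 rpm, dir flips to −; running = −515.2000
Stage 2 [48T→85T]: ω = 515.2000×48/85 = 290.9365 rpm, dir flips to +; running = +290.9365
Stage 3 [92T→28T]: ω = 290.9365×92/28 = 955.9341 rpm, dir flips to −; running = −955.9341
Stage 4 [28T→63T]: ω = 955.9341×28/63 = 424.8596 rpm, dir flips to +; running = +424.8596
Stage 5 [56T→84T]: ω = 424.8596×56/84 = 283.2397 rpm, dir flips to −; running = −283.2397

-283.2397 rpm (opposite to input, |ω| = 283.2397 rpm)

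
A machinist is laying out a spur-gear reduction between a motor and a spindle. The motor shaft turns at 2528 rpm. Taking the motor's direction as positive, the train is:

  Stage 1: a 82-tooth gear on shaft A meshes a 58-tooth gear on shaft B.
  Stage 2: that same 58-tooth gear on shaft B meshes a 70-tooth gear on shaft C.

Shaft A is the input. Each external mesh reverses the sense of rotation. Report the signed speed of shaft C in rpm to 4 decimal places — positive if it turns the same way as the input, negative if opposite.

Stage 1 [82T→58T]: ω = 2528.0000×82/58 = 3574.0690 rpm, dir flips to −; running = −3574.0690
Stage 2 [58T→70T]: ω = 3574.0690×58/70 = 2961.3714 rpm, dir flips to +; running = +2961.3714

+2961.3714 rpm (same as input, |ω| = 2961.3714 rpm)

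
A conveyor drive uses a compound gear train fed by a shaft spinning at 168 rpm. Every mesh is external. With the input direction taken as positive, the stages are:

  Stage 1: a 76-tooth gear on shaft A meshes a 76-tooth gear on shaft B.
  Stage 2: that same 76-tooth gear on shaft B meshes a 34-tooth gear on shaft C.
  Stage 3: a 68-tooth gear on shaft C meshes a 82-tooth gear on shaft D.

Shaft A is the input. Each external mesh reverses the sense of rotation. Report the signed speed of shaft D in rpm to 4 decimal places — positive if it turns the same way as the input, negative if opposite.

-311.4146 rpm (opposite to input, |ω| = 311.4146 rpm)

Stage 1 [76T→76T]: ω = 168.0000×76/76 = 168.0000 rpm, dir flips to −; running = −168.0000
Stage 2 [76T→34T]: ω = 168.0000×76/34 = 375.5294 rpm, dir flips to +; running = +375.5294
Stage 3 [68T→82T]: ω = 375.5294×68/82 = 311.4146 rpm, dir flips to −; running = −311.4146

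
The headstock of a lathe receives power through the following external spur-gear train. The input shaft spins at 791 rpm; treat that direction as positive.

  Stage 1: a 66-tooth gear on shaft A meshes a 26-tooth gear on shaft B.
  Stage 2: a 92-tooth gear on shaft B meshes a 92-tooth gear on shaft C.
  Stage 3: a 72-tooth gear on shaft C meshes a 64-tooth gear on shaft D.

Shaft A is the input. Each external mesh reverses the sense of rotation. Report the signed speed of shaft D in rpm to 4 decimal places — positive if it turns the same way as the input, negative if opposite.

-2258.9135 rpm (opposite to input, |ω| = 2258.9135 rpm)

Stage 1 [66T→26T]: ω = 791.0000×66/26 = 2007.9231 rpm, dir flips to −; running = −2007.9231
Stage 2 [92T→92T]: ω = 2007.9231×92/92 = 2007.9231 rpm, dir flips to +; running = +2007.9231
Stage 3 [72T→64T]: ω = 2007.9231×72/64 = 2258.9135 rpm, dir flips to −; running = −2258.9135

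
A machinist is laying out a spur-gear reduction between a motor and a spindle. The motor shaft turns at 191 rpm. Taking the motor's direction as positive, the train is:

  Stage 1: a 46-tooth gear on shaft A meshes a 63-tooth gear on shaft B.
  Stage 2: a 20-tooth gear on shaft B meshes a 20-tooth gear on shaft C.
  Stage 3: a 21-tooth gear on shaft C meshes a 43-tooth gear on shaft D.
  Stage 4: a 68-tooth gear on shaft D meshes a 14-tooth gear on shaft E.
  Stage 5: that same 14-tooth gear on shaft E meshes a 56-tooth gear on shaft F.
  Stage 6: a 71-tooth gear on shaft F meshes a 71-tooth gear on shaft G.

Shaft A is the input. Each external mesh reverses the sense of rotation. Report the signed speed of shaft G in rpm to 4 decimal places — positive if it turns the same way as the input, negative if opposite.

+82.7032 rpm (same as input, |ω| = 82.7032 rpm)

Stage 1 [46T→63T]: ω = 191.0000×46/63 = 139.4603 rpm, dir flips to −; running = −139.4603
Stage 2 [20T→20T]: ω = 139.4603×20/20 = 139.4603 rpm, dir flips to +; running = +139.4603
Stage 3 [21T→43T]: ω = 139.4603×21/43 = 68.1085 rpm, dir flips to −; running = −68.1085
Stage 4 [68T→14T]: ω = 68.1085×68/14 = 330.8128 rpm, dir flips to +; running = +330.8128
Stage 5 [14T→56T]: ω = 330.8128×14/56 = 82.7032 rpm, dir flips to −; running = −82.7032
Stage 6 [71T→71T]: ω = 82.7032×71/71 = 82.7032 rpm, dir flips to +; running = +82.7032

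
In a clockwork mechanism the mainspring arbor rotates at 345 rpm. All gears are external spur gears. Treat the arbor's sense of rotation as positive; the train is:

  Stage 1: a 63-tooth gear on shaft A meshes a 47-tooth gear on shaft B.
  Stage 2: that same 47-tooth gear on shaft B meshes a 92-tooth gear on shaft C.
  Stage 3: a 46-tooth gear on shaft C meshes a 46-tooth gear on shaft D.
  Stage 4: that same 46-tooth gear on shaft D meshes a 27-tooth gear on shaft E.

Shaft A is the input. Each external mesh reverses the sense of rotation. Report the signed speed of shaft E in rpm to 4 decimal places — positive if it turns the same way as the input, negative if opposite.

+402.5000 rpm (same as input, |ω| = 402.5000 rpm)

Stage 1 [63T→47T]: ω = 345.0000×63/47 = 462.4468 rpm, dir flips to −; running = −462.4468
Stage 2 [47T→92T]: ω = 462.4468×47/92 = 236.2500 rpm, dir flips to +; running = +236.2500
Stage 3 [46T→46T]: ω = 236.2500×46/46 = 236.2500 rpm, dir flips to −; running = −236.2500
Stage 4 [46T→27T]: ω = 236.2500×46/27 = 402.5000 rpm, dir flips to +; running = +402.5000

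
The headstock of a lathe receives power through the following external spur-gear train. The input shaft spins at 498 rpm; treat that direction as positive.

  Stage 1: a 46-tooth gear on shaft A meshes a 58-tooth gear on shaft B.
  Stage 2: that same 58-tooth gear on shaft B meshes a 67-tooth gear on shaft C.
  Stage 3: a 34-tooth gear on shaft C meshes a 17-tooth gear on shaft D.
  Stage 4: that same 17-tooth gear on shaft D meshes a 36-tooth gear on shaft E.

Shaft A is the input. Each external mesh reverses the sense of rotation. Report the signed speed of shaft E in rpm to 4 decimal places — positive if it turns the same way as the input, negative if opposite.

Stage 1 [46T→58T]: ω = 498.0000×46/58 = 394.9655 rpm, dir flips to −; running = −394.9655
Stage 2 [58T→67T]: ω = 394.9655×58/67 = 341.9104 rpm, dir flips to +; running = +341.9104
Stage 3 [34T→17T]: ω = 341.9104×34/17 = 683.8209 rpm, dir flips to −; running = −683.8209
Stage 4 [17T→36T]: ω = 683.8209×17/36 = 322.9154 rpm, dir flips to +; running = +322.9154

+322.9154 rpm (same as input, |ω| = 322.9154 rpm)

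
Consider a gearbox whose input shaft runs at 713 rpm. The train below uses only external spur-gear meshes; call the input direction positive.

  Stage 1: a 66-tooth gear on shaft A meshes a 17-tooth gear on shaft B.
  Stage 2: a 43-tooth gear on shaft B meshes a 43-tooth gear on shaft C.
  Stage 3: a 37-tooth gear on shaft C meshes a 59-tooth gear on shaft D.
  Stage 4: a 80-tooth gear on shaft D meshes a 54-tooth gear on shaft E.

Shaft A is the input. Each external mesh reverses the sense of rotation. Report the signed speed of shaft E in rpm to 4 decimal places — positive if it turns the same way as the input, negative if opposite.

Stage 1 [66T→17T]: ω = 713.0000×66/17 = 2768.1176 rpm, dir flips to −; running = −2768.1176
Stage 2 [43T→43T]: ω = 2768.1176×43/43 = 2768.1176 rpm, dir flips to +; running = +2768.1176
Stage 3 [37T→59T]: ω = 2768.1176×37/59 = 1735.9382 rpm, dir flips to −; running = −1735.9382
Stage 4 [80T→54T]: ω = 1735.9382×80/54 = 2571.7603 rpm, dir flips to +; running = +2571.7603

+2571.7603 rpm (same as input, |ω| = 2571.7603 rpm)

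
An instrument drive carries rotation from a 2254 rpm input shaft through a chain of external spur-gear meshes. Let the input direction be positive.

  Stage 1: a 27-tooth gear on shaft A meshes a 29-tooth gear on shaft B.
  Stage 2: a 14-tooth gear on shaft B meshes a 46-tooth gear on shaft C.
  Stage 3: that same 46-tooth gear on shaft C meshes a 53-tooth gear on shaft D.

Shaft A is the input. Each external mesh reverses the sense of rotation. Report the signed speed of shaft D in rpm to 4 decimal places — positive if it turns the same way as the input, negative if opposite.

-554.3344 rpm (opposite to input, |ω| = 554.3344 rpm)

Stage 1 [27T→29T]: ω = 2254.0000×27/29 = 2098.5517 rpm, dir flips to −; running = −2098.5517
Stage 2 [14T→46T]: ω = 2098.5517×14/46 = 638.6897 rpm, dir flips to +; running = +638.6897
Stage 3 [46T→53T]: ω = 638.6897×46/53 = 554.3344 rpm, dir flips to −; running = −554.3344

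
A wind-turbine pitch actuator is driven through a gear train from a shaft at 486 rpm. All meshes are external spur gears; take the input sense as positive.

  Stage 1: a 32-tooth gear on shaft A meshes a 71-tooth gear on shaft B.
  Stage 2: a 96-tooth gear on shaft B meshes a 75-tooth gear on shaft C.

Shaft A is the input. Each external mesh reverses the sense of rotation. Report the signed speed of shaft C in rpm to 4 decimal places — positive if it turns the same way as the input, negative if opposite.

Stage 1 [32T→71T]: ω = 486.0000×32/71 = 219.0423 rpm, dir flips to −; running = −219.0423
Stage 2 [96T→75T]: ω = 219.0423×96/75 = 280.3741 rpm, dir flips to +; running = +280.3741

+280.3741 rpm (same as input, |ω| = 280.3741 rpm)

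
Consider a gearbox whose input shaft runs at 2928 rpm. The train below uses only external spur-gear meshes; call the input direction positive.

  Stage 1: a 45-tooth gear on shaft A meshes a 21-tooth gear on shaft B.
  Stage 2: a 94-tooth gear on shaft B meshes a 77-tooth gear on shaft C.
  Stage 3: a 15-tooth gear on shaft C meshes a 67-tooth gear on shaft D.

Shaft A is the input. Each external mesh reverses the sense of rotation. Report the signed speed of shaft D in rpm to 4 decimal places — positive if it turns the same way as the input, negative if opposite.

Stage 1 [45T→21T]: ω = 2928.0000×45/21 = 6274.2857 rpm, dir flips to −; running = −6274.2857
Stage 2 [94T→77T]: ω = 6274.2857×94/77 = 7659.5176 rpm, dir flips to +; running = +7659.5176
Stage 3 [15T→67T]: ω = 7659.5176×15/67 = 1714.8174 rpm, dir flips to −; running = −1714.8174

-1714.8174 rpm (opposite to input, |ω| = 1714.8174 rpm)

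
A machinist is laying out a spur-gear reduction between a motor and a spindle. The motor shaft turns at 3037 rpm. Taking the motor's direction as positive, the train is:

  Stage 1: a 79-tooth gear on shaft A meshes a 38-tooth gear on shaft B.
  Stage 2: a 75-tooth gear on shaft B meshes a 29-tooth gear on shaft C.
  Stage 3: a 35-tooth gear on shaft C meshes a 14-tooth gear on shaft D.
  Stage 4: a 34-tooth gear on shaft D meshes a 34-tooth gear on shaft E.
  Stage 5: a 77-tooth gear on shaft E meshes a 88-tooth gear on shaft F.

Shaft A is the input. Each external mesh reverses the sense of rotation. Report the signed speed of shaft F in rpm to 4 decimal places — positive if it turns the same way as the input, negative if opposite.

Stage 1 [79T→38T]: ω = 3037.0000×79/38 = 6313.7632 rpm, dir flips to −; running = −6313.7632
Stage 2 [75T→29T]: ω = 6313.7632×75/29 = 16328.6978 rpm, dir flips to +; running = +16328.6978
Stage 3 [35T→14T]: ω = 16328.6978×35/14 = 40821.7446 rpm, dir flips to −; running = −40821.7446
Stage 4 [34T→34T]: ω = 40821.7446×34/34 = 40821.7446 rpm, dir flips to +; running = +40821.7446
Stage 5 [77T→88T]: ω = 40821.7446×77/88 = 35719.0265 rpm, dir flips to −; running = −35719.0265

-35719.0265 rpm (opposite to input, |ω| = 35719.0265 rpm)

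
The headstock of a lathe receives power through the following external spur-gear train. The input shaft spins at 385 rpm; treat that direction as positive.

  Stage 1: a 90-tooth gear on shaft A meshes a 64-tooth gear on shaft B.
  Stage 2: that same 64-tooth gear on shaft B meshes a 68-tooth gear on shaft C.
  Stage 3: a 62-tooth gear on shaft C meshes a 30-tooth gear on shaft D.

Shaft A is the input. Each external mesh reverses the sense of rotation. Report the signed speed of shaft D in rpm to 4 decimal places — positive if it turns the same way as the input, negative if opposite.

Stage 1 [90T→64T]: ω = 385.0000×90/64 = 541.4062 rpm, dir flips to −; running = −541.4062
Stage 2 [64T→68T]: ω = 541.4062×64/68 = 509.5588 rpm, dir flips to +; running = +509.5588
Stage 3 [62T→30T]: ω = 509.5588×62/30 = 1053.0882 rpm, dir flips to −; running = −1053.0882

-1053.0882 rpm (opposite to input, |ω| = 1053.0882 rpm)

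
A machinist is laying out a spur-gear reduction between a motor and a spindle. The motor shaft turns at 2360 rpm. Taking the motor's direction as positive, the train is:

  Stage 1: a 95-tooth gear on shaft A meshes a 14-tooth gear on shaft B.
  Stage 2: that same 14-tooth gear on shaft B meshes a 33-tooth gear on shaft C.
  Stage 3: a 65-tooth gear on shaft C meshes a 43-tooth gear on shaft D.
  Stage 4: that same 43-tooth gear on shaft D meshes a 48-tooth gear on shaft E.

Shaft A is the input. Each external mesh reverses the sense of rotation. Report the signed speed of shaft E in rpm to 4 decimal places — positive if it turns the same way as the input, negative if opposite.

+9200.1263 rpm (same as input, |ω| = 9200.1263 rpm)

Stage 1 [95T→14T]: ω = 2360.0000×95/14 = 16014.2857 rpm, dir flips to −; running = −16014.2857
Stage 2 [14T→33T]: ω = 16014.2857×14/33 = 6793.9394 rpm, dir flips to +; running = +6793.9394
Stage 3 [65T→43T]: ω = 6793.9394×65/43 = 10269.9084 rpm, dir flips to −; running = −10269.9084
Stage 4 [43T→48T]: ω = 10269.9084×43/48 = 9200.1263 rpm, dir flips to +; running = +9200.1263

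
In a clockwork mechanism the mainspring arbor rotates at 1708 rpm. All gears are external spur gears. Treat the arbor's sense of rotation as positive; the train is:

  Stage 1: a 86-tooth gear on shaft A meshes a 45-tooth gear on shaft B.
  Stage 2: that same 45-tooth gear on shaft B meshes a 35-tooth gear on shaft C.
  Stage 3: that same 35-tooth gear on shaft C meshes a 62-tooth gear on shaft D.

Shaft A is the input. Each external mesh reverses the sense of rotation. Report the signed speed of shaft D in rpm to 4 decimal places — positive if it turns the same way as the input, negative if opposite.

Stage 1 [86T→45T]: ω = 1708.0000×86/45 = 3264.1778 rpm, dir flips to −; running = −3264.1778
Stage 2 [45T→35T]: ω = 3264.1778×45/35 = 4196.8000 rpm, dir flips to +; running = +4196.8000
Stage 3 [35T→62T]: ω = 4196.8000×35/62 = 2369.1613 rpm, dir flips to −; running = −2369.1613

-2369.1613 rpm (opposite to input, |ω| = 2369.1613 rpm)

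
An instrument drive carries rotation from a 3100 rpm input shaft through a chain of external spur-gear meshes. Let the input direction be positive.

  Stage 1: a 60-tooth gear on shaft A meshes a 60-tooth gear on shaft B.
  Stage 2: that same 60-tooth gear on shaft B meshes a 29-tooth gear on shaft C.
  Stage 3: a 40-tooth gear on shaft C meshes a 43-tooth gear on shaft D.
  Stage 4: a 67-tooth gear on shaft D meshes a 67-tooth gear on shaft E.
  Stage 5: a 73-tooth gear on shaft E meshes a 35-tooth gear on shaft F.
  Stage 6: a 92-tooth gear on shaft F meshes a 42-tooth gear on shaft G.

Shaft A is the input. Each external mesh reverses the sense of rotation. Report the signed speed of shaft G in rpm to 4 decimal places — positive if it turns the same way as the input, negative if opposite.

+27258.3670 rpm (same as input, |ω| = 27258.3670 rpm)

Stage 1 [60T→60T]: ω = 3100.0000×60/60 = 3100.0000 rpm, dir flips to −; running = −3100.0000
Stage 2 [60T→29T]: ω = 3100.0000×60/29 = 6413.7931 rpm, dir flips to +; running = +6413.7931
Stage 3 [40T→43T]: ω = 6413.7931×40/43 = 5966.3192 rpm, dir flips to −; running = −5966.3192
Stage 4 [67T→67T]: ω = 5966.3192×67/67 = 5966.3192 rpm, dir flips to +; running = +5966.3192
Stage 5 [73T→35T]: ω = 5966.3192×73/35 = 12444.0371 rpm, dir flips to −; running = −12444.0371
Stage 6 [92T→42T]: ω = 12444.0371×92/42 = 27258.3670 rpm, dir flips to +; running = +27258.3670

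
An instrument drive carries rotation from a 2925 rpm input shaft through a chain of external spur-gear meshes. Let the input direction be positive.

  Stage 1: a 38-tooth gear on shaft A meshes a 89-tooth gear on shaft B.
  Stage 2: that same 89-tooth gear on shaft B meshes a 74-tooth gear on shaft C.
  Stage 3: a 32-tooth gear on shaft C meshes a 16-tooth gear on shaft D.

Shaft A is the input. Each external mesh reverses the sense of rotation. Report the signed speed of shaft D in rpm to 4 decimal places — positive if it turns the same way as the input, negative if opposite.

-3004.0541 rpm (opposite to input, |ω| = 3004.0541 rpm)

Stage 1 [38T→89T]: ω = 2925.0000×38/89 = 1248.8764 rpm, dir flips to −; running = −1248.8764
Stage 2 [89T→74T]: ω = 1248.8764×89/74 = 1502.0270 rpm, dir flips to +; running = +1502.0270
Stage 3 [32T→16T]: ω = 1502.0270×32/16 = 3004.0541 rpm, dir flips to −; running = −3004.0541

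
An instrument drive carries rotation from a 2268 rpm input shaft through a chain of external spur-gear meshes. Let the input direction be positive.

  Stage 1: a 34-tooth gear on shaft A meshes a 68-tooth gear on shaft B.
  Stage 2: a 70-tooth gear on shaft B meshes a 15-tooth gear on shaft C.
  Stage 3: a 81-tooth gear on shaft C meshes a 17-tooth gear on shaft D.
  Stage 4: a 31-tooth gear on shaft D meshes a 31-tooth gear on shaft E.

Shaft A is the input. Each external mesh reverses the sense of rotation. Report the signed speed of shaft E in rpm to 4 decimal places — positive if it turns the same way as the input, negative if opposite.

Stage 1 [34T→68T]: ω = 2268.0000×34/68 = 1134.0000 rpm, dir flips to −; running = −1134.0000
Stage 2 [70T→15T]: ω = 1134.0000×70/15 = 5292.0000 rpm, dir flips to +; running = +5292.0000
Stage 3 [81T→17T]: ω = 5292.0000×81/17 = 25214.8235 rpm, dir flips to −; running = −25214.8235
Stage 4 [31T→31T]: ω = 25214.8235×31/31 = 25214.8235 rpm, dir flips to +; running = +25214.8235

+25214.8235 rpm (same as input, |ω| = 25214.8235 rpm)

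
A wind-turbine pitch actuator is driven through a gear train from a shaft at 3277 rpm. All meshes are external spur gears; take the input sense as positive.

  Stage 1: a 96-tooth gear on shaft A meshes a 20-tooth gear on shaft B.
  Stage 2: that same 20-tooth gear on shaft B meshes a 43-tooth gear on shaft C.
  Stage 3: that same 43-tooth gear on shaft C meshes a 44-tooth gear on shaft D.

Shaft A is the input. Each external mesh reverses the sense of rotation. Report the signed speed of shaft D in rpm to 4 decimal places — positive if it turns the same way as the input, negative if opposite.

Stage 1 [96T→20T]: ω = 3277.0000×96/20 = 15729.6000 rpm, dir flips to −; running = −15729.6000
Stage 2 [20T→43T]: ω = 15729.6000×20/43 = 7316.0930 rpm, dir flips to +; running = +7316.0930
Stage 3 [43T→44T]: ω = 7316.0930×43/44 = 7149.8182 rpm, dir flips to −; running = −7149.8182

-7149.8182 rpm (opposite to input, |ω| = 7149.8182 rpm)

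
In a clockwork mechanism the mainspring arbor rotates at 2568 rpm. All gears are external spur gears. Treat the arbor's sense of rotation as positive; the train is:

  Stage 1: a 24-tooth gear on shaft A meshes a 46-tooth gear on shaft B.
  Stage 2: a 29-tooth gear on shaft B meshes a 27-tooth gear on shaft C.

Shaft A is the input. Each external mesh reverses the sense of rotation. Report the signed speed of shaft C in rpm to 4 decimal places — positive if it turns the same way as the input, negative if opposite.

+1439.0725 rpm (same as input, |ω| = 1439.0725 rpm)

Stage 1 [24T→46T]: ω = 2568.0000×24/46 = 1339.8261 rpm, dir flips to −; running = −1339.8261
Stage 2 [29T→27T]: ω = 1339.8261×29/27 = 1439.0725 rpm, dir flips to +; running = +1439.0725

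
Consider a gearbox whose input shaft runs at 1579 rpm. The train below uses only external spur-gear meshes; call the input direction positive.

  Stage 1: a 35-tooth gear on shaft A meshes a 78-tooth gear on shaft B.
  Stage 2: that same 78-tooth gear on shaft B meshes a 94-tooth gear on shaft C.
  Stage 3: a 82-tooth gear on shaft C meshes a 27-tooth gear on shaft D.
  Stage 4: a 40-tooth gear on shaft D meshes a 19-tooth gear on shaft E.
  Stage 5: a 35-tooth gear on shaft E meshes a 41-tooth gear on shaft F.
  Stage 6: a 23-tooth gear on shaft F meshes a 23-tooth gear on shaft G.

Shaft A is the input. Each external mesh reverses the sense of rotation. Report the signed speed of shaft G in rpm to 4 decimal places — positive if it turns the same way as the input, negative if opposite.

Stage 1 [35T→78T]: ω = 1579.0000×35/78 = 708.5256 rpm, dir flips to −; running = −708.5256
Stage 2 [78T→94T]: ω = 708.5256×78/94 = 587.9255 rpm, dir flips to +; running = +587.9255
Stage 3 [82T→27T]: ω = 587.9255×82/27 = 1785.5516 rpm, dir flips to −; running = −1785.5516
Stage 4 [40T→19T]: ω = 1785.5516×40/19 = 3759.0560 rpm, dir flips to +; running = +3759.0560
Stage 5 [35T→41T]: ω = 3759.0560×35/41 = 3208.9503 rpm, dir flips to −; running = −3208.9503
Stage 6 [23T→23T]: ω = 3208.9503×23/23 = 3208.9503 rpm, dir flips to +; running = +3208.9503

+3208.9503 rpm (same as input, |ω| = 3208.9503 rpm)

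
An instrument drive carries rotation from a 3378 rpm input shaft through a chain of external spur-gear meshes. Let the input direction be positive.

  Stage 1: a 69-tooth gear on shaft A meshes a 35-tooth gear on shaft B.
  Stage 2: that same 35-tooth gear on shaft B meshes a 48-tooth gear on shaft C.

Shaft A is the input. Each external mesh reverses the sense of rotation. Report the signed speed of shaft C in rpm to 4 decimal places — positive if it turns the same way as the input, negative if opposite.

+4855.8750 rpm (same as input, |ω| = 4855.8750 rpm)

Stage 1 [69T→35T]: ω = 3378.0000×69/35 = 6659.4857 rpm, dir flips to −; running = −6659.4857
Stage 2 [35T→48T]: ω = 6659.4857×35/48 = 4855.8750 rpm, dir flips to +; running = +4855.8750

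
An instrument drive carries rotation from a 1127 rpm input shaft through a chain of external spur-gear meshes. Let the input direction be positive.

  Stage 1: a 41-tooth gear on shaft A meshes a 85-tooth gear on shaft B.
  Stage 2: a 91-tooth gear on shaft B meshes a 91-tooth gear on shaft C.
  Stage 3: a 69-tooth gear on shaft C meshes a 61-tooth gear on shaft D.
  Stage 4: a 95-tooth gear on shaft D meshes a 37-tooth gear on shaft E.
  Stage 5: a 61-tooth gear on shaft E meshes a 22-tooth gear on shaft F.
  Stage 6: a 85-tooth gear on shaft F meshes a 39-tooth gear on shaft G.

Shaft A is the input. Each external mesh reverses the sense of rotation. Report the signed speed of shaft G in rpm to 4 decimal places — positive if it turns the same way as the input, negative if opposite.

Stage 1 [41T→85T]: ω = 1127.0000×41/85 = 543.6118 rpm, dir flips to −; running = −543.6118
Stage 2 [91T→91T]: ω = 543.6118×91/91 = 543.6118 rpm, dir flips to +; running = +543.6118
Stage 3 [69T→61T]: ω = 543.6118×69/61 = 614.9051 rpm, dir flips to −; running = −614.9051
Stage 4 [95T→37T]: ω = 614.9051×95/37 = 1578.8104 rpm, dir flips to +; running = +1578.8104
Stage 5 [61T→22T]: ω = 1578.8104×61/22 = 4377.6107 rpm, dir flips to −; running = −4377.6107
Stage 6 [85T→39T]: ω = 4377.6107×85/39 = 9540.9464 rpm, dir flips to +; running = +9540.9464

+9540.9464 rpm (same as input, |ω| = 9540.9464 rpm)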